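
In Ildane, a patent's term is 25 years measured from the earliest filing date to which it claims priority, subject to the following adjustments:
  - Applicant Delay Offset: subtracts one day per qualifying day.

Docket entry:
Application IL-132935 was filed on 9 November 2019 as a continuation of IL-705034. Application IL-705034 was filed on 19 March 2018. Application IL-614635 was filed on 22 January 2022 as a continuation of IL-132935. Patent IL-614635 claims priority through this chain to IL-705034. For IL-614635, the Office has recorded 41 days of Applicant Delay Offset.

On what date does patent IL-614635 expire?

Earliest priority filing: 19 March 2018.
Base term: 19 March 2018 + 25 years → 19 March 2043.
Applicant Delay Offset: −41 days → 6 February 2043.

February 6, 2043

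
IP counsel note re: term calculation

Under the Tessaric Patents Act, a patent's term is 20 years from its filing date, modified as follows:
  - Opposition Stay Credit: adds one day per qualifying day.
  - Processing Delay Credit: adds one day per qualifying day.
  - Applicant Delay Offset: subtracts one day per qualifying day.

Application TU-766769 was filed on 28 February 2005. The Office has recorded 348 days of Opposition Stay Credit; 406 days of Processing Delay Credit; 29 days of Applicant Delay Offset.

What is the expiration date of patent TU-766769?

February 23, 2027

Base term: filing date + 20 years → 28 February 2025.
Opposition Stay Credit: +348 days → 11 February 2026.
Processing Delay Credit: +406 days → 24 March 2027.
Applicant Delay Offset: −29 days → 23 February 2027.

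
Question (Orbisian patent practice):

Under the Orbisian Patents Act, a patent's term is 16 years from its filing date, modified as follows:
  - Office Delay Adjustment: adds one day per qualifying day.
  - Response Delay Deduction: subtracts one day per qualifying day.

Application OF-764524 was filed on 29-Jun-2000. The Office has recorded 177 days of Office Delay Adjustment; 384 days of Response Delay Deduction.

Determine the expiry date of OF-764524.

Base term: filing date + 16 years → 29 June 2016.
Office Delay Adjustment: +177 days → 23 December 2016.
Response Delay Deduction: −384 days → 5 December 2015.

December 5, 2015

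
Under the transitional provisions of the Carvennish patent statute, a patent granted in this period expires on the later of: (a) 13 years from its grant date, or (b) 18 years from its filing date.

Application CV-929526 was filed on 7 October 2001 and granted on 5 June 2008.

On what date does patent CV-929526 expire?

June 5, 2021

(a) grant + 13 years → 5 June 2021.
(b) filing + 18 years → 7 October 2019.
Later of the two: 5 June 2021.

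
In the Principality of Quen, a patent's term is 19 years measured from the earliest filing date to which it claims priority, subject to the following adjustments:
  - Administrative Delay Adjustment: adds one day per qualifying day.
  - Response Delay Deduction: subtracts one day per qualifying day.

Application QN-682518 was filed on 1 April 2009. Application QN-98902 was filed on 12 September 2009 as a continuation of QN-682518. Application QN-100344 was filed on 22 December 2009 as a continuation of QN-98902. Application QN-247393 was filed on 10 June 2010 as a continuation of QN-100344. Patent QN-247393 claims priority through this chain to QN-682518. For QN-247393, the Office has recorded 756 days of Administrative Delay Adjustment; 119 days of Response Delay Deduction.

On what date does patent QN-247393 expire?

2029-12-29

Earliest priority filing: 1 April 2009.
Base term: 1 April 2009 + 19 years → 1 April 2028.
Administrative Delay Adjustment: +756 days → 27 April 2030.
Response Delay Deduction: −119 days → 29 December 2029.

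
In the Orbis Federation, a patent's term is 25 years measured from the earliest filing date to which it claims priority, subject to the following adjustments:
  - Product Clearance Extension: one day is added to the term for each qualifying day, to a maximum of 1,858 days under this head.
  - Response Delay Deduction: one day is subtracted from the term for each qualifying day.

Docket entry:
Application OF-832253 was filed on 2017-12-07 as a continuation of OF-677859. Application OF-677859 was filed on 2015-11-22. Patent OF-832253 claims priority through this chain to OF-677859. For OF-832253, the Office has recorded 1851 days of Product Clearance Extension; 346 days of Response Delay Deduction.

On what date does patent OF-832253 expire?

January 5, 2045

Earliest priority filing: 22 November 2015.
Base term: 22 November 2015 + 25 years → 22 November 2040.
Product Clearance Extension: 1851 days (within the 1858-day cap) → +1851 days → 17 December 2045.
Response Delay Deduction: −346 days → 5 January 2045.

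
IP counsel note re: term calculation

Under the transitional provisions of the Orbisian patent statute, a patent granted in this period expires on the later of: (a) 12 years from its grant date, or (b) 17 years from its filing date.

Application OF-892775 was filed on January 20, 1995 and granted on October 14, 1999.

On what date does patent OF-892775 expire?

2012-01-20

(a) grant + 12 years → 14 October 2011.
(b) filing + 17 years → 20 January 2012.
Later of the two: 20 January 2012.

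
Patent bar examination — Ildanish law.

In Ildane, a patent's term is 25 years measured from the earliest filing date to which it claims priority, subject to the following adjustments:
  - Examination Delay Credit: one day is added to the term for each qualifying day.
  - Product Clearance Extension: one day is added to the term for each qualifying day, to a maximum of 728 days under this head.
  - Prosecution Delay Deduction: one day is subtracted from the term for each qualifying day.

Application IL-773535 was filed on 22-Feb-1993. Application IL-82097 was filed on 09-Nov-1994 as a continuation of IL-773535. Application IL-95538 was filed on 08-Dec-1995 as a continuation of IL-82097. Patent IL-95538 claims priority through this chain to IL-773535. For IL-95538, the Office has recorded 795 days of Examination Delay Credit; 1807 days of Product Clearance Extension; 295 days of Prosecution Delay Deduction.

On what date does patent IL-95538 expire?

Earliest priority filing: 22 February 1993.
Base term: 22 February 1993 + 25 years → 22 February 2018.
Examination Delay Credit: +795 days → 27 April 2020.
Product Clearance Extension: 1807 days claimed exceeds the 728-day cap, so +728 days → 25 April 2022.
Prosecution Delay Deduction: −295 days → 4 July 2021.

2021-07-04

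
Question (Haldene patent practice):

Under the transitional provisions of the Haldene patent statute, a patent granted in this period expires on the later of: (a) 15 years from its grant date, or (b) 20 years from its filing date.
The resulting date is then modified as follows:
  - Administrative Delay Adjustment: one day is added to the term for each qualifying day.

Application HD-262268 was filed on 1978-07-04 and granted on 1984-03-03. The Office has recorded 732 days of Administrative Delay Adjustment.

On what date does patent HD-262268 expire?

(a) grant + 15 years → 3 March 1999.
(b) filing + 20 years → 4 July 1998.
Later of the two: 3 March 1999.
Administrative Delay Adjustment: +732 days → 4 March 2001.

March 4, 2001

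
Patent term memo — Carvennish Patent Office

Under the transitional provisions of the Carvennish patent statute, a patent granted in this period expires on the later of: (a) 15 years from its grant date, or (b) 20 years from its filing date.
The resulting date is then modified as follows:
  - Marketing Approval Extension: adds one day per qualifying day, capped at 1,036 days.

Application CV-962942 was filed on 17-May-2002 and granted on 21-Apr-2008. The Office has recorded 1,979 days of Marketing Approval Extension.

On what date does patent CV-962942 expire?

February 20, 2026

(a) grant + 15 years → 21 April 2023.
(b) filing + 20 years → 17 May 2022.
Later of the two: 21 April 2023.
Marketing Approval Extension: 1979 days claimed exceeds the 1036-day cap, so +1036 days → 20 February 2026.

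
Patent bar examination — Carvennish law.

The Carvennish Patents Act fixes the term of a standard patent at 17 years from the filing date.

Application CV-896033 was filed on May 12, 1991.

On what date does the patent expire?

May 12, 2008

Filing date + 17 years → 12 May 2008.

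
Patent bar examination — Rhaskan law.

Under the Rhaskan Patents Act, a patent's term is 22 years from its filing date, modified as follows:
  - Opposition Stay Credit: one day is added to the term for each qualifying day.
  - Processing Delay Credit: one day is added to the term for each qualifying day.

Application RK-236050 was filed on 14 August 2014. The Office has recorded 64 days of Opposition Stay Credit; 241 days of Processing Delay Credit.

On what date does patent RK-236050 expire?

2037-06-15

Base term: filing date + 22 years → 14 August 2036.
Opposition Stay Credit: +64 days → 17 October 2036.
Processing Delay Credit: +241 days → 15 June 2037.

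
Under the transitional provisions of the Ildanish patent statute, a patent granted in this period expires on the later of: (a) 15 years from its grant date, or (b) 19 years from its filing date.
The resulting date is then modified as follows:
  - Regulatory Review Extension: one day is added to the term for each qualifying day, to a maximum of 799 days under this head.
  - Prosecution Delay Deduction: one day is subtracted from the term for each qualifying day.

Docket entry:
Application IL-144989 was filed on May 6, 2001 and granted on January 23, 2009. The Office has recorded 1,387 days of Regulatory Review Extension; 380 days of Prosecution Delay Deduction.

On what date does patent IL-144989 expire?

(a) grant + 15 years → 23 January 2024.
(b) filing + 19 years → 6 May 2020.
Later of the two: 23 January 2024.
Regulatory Review Extension: 1387 days claimed exceeds the 799-day cap, so +799 days → 1 April 2026.
Prosecution Delay Deduction: −380 days → 17 March 2025.

March 17, 2025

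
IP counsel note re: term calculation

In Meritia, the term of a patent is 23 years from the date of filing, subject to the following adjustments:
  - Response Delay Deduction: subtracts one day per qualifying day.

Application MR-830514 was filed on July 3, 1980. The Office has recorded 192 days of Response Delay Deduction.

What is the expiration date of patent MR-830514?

Base term: filing date + 23 years → 3 July 2003.
Response Delay Deduction: −192 days → 23 December 2002.

December 23, 2002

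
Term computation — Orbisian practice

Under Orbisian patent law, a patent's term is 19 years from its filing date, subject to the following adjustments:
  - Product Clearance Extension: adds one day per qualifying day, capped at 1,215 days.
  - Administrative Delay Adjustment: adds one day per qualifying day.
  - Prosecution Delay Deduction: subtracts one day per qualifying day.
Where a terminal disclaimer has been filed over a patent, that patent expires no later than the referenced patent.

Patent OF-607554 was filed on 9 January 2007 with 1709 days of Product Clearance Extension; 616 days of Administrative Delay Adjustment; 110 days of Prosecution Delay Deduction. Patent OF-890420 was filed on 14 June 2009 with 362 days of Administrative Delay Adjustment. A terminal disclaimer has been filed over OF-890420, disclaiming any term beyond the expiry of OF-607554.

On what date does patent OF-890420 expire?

Natural term of OF-890420:
  Base: filing + 19 years → 14 June 2028.
  Administrative Delay Adjustment: +362 days → 11 June 2029.
Expiry of referenced patent OF-607554:
  Base: filing + 19 years → 9 January 2026.
  Product Clearance Extension: 1709 days claimed exceeds the 1215-day cap, so +1215 days → 8 May 2029.
  Administrative Delay Adjustment: +616 days → 14 January 2031.
  Prosecution Delay Deduction: −110 days → 26 September 2030.
Terminal disclaimer: OF-890420 expires on the earlier of 11 June 2029 and 26 September 2030.

June 11, 2029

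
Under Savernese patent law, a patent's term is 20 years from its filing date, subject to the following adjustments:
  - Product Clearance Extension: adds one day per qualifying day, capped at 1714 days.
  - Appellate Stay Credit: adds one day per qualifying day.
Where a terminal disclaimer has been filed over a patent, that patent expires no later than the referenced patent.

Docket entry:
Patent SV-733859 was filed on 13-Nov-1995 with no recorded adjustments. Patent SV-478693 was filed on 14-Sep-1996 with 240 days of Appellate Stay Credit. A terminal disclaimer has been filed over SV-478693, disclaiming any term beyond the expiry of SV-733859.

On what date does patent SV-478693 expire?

Natural term of SV-478693:
  Base: filing + 20 years → 14 September 2016.
  Appellate Stay Credit: +240 days → 12 May 2017.
Expiry of referenced patent SV-733859:
  Base: filing + 20 years → 13 November 2015.
Terminal disclaimer: SV-478693 expires on the earlier of 12 May 2017 and 13 November 2015.

2015-11-13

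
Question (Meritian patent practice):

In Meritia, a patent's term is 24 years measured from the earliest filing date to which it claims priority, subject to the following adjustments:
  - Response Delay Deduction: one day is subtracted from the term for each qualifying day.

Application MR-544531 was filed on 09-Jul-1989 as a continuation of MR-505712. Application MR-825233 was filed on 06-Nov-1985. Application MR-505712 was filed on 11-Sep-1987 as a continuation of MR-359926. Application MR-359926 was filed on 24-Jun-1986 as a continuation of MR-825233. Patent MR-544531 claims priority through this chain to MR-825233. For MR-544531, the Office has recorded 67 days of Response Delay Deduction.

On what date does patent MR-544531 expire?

2009-08-31

Earliest priority filing: 6 November 1985.
Base term: 6 November 1985 + 24 years → 6 November 2009.
Response Delay Deduction: −67 days → 31 August 2009.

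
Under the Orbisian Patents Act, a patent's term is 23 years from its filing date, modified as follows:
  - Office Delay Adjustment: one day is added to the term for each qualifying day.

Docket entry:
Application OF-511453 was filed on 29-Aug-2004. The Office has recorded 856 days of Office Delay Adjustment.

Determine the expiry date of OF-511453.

2030-01-01

Base term: filing date + 23 years → 29 August 2027.
Office Delay Adjustment: +856 days → 1 January 2030.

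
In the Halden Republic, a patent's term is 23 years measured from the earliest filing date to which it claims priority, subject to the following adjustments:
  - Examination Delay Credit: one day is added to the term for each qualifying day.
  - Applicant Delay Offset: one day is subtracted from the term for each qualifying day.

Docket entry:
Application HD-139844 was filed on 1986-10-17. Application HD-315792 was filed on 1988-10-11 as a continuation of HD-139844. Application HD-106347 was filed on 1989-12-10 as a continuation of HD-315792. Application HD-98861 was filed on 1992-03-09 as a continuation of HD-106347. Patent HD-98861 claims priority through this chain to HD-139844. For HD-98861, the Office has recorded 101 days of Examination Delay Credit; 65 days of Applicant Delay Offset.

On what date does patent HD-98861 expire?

Earliest priority filing: 17 October 1986.
Base term: 17 October 1986 + 23 years → 17 October 2009.
Examination Delay Credit: +101 days → 26 January 2010.
Applicant Delay Offset: −65 days → 22 November 2009.

2009-11-22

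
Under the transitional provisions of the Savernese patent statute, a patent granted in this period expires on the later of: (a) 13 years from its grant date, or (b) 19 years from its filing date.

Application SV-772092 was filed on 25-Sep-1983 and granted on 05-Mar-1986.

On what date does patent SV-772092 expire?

(a) grant + 13 years → 5 March 1999.
(b) filing + 19 years → 25 September 2002.
Later of the two: 25 September 2002.

2002-09-25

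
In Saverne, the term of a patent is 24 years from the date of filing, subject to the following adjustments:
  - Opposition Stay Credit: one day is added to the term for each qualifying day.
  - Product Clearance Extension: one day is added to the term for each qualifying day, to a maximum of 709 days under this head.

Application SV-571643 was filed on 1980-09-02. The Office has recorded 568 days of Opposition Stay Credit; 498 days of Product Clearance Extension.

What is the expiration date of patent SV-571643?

2007-08-04

Base term: filing date + 24 years → 2 September 2004.
Opposition Stay Credit: +568 days → 24 March 2006.
Product Clearance Extension: 498 days (within the 709-day cap) → +498 days → 4 August 2007.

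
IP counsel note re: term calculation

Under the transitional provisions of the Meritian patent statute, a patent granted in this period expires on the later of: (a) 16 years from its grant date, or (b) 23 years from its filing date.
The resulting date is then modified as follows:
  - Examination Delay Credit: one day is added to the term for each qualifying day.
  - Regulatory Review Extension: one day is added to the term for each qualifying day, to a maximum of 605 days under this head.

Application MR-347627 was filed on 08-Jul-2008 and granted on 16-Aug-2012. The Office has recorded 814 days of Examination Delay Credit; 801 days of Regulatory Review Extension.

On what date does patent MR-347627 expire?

May 27, 2035

(a) grant + 16 years → 16 August 2028.
(b) filing + 23 years → 8 July 2031.
Later of the two: 8 July 2031.
Examination Delay Credit: +814 days → 29 September 2033.
Regulatory Review Extension: 801 days claimed exceeds the 605-day cap, so +605 days → 27 May 2035.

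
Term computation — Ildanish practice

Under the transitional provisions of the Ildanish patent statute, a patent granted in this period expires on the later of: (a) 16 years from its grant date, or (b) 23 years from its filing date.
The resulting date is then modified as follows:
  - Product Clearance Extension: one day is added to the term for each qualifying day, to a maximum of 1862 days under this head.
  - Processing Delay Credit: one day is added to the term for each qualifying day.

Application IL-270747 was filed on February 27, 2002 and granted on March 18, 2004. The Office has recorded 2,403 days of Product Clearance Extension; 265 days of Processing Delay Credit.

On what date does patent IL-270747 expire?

(a) grant + 16 years → 18 March 2020.
(b) filing + 23 years → 27 February 2025.
Later of the two: 27 February 2025.
Product Clearance Extension: 2403 days claimed exceeds the 1862-day cap, so +1862 days → 4 April 2030.
Processing Delay Credit: +265 days → 25 December 2030.

December 25, 2030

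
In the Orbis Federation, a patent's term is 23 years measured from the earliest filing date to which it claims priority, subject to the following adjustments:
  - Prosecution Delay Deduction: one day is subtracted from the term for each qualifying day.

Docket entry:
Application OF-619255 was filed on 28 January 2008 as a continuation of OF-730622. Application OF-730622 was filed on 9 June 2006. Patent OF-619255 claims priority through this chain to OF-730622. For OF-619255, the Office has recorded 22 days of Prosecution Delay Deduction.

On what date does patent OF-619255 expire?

Earliest priority filing: 9 June 2006.
Base term: 9 June 2006 + 23 years → 9 June 2029.
Prosecution Delay Deduction: −22 days → 18 May 2029.

2029-05-18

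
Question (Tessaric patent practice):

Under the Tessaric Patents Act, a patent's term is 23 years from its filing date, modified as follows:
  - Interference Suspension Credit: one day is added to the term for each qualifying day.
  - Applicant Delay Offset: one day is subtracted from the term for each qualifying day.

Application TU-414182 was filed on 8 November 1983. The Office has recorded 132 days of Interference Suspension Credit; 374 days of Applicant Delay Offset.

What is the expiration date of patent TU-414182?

2006-03-11

Base term: filing date + 23 years → 8 November 2006.
Interference Suspension Credit: +132 days → 20 March 2007.
Applicant Delay Offset: −374 days → 11 March 2006.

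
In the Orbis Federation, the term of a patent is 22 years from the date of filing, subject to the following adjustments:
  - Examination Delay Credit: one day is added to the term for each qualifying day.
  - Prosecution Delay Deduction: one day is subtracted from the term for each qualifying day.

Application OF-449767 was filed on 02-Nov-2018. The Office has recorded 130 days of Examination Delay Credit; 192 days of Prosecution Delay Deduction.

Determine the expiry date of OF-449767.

2040-09-01

Base term: filing date + 22 years → 2 November 2040.
Examination Delay Credit: +130 days → 12 March 2041.
Prosecution Delay Deduction: −192 days → 1 September 2040.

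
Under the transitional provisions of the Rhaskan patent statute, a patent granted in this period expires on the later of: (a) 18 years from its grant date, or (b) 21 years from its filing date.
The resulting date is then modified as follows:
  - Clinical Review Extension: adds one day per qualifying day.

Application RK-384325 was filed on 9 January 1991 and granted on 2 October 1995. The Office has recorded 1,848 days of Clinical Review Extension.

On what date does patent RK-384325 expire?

(a) grant + 18 years → 2 October 2013.
(b) filing + 21 years → 9 January 2012.
Later of the two: 2 October 2013.
Clinical Review Extension: +1848 days → 24 October 2018.

2018-10-24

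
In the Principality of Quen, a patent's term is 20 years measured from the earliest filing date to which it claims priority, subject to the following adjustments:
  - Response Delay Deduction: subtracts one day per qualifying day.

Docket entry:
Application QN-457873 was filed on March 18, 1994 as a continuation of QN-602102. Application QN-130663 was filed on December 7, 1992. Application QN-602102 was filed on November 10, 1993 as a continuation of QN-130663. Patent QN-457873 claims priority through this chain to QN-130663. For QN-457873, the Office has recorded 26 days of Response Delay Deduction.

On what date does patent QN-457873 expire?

Earliest priority filing: 7 December 1992.
Base term: 7 December 1992 + 20 years → 7 December 2012.
Response Delay Deduction: −26 days → 11 November 2012.

2012-11-11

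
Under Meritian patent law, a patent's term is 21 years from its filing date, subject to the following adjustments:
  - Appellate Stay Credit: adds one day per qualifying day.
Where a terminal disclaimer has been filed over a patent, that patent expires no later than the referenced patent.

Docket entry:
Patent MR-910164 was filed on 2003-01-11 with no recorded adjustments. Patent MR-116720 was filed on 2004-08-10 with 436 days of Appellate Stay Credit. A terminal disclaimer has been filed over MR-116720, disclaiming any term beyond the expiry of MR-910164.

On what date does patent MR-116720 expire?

2024-01-11

Natural term of MR-116720:
  Base: filing + 21 years → 10 August 2025.
  Appellate Stay Credit: +436 days → 20 October 2026.
Expiry of referenced patent MR-910164:
  Base: filing + 21 years → 11 January 2024.
Terminal disclaimer: MR-116720 expires on the earlier of 20 October 2026 and 11 January 2024.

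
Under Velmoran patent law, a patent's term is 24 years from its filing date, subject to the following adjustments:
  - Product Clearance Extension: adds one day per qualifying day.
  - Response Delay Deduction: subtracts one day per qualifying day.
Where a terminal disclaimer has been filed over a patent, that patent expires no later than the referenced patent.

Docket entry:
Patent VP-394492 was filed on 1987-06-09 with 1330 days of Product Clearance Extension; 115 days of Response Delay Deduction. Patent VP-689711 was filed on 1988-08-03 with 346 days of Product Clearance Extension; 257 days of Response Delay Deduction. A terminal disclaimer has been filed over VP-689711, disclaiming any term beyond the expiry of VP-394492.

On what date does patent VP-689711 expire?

October 31, 2012

Natural term of VP-689711:
  Base: filing + 24 years → 3 August 2012.
  Product Clearance Extension: +346 days → 15 July 2013.
  Response Delay Deduction: −257 days → 31 October 2012.
Expiry of referenced patent VP-394492:
  Base: filing + 24 years → 9 June 2011.
  Product Clearance Extension: +1330 days → 29 January 2015.
  Response Delay Deduction: −115 days → 6 October 2014.
Terminal disclaimer: VP-689711 expires on the earlier of 31 October 2012 and 6 October 2014.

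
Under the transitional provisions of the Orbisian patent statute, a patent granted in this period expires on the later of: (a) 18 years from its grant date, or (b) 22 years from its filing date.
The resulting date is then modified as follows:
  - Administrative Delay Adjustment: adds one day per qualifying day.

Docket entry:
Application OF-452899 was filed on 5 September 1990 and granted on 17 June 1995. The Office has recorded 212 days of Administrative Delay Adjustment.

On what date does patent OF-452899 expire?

(a) grant + 18 years → 17 June 2013.
(b) filing + 22 years → 5 September 2012.
Later of the two: 17 June 2013.
Administrative Delay Adjustment: +212 days → 15 January 2014.

January 15, 2014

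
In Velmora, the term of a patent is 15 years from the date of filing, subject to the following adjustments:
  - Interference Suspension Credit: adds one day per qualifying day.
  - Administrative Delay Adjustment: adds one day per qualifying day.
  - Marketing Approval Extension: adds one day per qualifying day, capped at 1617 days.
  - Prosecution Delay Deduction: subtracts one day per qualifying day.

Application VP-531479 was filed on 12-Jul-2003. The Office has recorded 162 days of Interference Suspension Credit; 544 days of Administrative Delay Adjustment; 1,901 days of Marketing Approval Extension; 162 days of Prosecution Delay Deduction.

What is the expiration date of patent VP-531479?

Base term: filing date + 15 years → 12 July 2018.
Interference Suspension Credit: +162 days → 21 December 2018.
Administrative Delay Adjustment: +544 days → 17 June 2020.
Marketing Approval Extension: 1901 days claimed exceeds the 1617-day cap, so +1617 days → 20 November 2024.
Prosecution Delay Deduction: −162 days → 11 June 2024.

2024-06-11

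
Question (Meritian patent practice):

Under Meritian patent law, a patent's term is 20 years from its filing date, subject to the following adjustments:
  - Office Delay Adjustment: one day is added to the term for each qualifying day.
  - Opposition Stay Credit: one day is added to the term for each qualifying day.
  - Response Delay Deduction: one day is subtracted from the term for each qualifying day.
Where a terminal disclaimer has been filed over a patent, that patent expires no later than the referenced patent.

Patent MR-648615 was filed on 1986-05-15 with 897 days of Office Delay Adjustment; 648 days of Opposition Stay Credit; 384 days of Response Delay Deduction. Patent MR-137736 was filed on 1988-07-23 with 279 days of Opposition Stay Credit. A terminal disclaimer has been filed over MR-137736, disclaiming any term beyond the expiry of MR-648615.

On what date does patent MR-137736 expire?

Natural term of MR-137736:
  Base: filing + 20 years → 23 July 2008.
  Opposition Stay Credit: +279 days → 28 April 2009.
Expiry of referenced patent MR-648615:
  Base: filing + 20 years → 15 May 2006.
  Office Delay Adjustment: +897 days → 28 October 2008.
  Opposition Stay Credit: +648 days → 7 August 2010.
  Response Delay Deduction: −384 days → 19 July 2009.
Terminal disclaimer: MR-137736 expires on the earlier of 28 April 2009 and 19 July 2009.

April 28, 2009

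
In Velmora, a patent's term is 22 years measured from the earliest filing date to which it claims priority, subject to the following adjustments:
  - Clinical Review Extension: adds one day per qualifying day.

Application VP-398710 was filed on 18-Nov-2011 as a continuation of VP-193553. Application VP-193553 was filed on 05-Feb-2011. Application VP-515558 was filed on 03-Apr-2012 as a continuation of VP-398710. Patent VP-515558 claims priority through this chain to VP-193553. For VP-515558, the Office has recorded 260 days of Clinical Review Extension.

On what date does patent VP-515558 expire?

Earliest priority filing: 5 February 2011.
Base term: 5 February 2011 + 22 years → 5 February 2033.
Clinical Review Extension: +260 days → 23 October 2033.

October 23, 2033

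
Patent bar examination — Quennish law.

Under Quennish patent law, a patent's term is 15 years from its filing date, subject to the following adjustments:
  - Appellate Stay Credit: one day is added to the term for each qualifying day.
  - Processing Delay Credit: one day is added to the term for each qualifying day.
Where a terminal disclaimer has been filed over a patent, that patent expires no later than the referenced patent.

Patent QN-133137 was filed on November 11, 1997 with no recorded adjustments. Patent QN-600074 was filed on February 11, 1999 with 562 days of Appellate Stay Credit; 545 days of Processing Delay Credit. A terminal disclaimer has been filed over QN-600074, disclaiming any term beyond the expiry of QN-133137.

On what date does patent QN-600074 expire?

2012-11-11

Natural term of QN-600074:
  Base: filing + 15 years → 11 February 2014.
  Appellate Stay Credit: +562 days → 27 August 2015.
  Processing Delay Credit: +545 days → 22 February 2017.
Expiry of referenced patent QN-133137:
  Base: filing + 15 years → 11 November 2012.
Terminal disclaimer: QN-600074 expires on the earlier of 22 February 2017 and 11 November 2012.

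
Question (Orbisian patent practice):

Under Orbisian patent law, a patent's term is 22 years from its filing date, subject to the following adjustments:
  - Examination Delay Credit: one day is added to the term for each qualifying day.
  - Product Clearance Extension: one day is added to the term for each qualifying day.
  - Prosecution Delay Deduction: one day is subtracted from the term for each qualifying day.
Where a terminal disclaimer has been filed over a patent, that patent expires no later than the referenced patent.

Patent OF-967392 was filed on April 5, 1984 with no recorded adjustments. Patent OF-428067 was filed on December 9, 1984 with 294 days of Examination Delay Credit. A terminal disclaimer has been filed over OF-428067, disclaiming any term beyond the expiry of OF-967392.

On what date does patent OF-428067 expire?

April 5, 2006

Natural term of OF-428067:
  Base: filing + 22 years → 9 December 2006.
  Examination Delay Credit: +294 days → 29 September 2007.
Expiry of referenced patent OF-967392:
  Base: filing + 22 years → 5 April 2006.
Terminal disclaimer: OF-428067 expires on the earlier of 29 September 2007 and 5 April 2006.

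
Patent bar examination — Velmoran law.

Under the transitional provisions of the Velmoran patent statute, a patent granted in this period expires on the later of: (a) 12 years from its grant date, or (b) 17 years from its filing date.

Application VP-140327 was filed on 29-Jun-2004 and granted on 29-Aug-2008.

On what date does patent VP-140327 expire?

2021-06-29

(a) grant + 12 years → 29 August 2020.
(b) filing + 17 years → 29 June 2021.
Later of the two: 29 June 2021.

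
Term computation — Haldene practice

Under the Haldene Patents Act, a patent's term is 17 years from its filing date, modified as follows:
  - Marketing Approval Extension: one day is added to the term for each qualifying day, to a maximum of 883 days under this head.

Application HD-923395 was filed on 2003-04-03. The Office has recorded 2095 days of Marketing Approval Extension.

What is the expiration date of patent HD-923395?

September 3, 2022

Base term: filing date + 17 years → 3 April 2020.
Marketing Approval Extension: 2095 days claimed exceeds the 883-day cap, so +883 days → 3 September 2022.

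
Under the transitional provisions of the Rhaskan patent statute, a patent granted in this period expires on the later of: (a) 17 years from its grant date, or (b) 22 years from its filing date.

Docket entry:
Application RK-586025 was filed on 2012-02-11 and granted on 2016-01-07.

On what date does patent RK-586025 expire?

(a) grant + 17 years → 7 January 2033.
(b) filing + 22 years → 11 February 2034.
Later of the two: 11 February 2034.

February 11, 2034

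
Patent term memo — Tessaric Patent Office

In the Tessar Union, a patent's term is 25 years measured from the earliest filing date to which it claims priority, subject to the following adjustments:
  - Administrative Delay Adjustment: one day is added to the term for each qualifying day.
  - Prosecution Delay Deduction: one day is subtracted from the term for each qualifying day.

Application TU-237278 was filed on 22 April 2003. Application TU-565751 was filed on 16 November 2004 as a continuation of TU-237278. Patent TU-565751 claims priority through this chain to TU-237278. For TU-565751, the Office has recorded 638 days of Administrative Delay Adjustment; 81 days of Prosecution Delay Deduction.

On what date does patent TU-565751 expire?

2029-10-31

Earliest priority filing: 22 April 2003.
Base term: 22 April 2003 + 25 years → 22 April 2028.
Administrative Delay Adjustment: +638 days → 20 January 2030.
Prosecution Delay Deduction: −81 days → 31 October 2029.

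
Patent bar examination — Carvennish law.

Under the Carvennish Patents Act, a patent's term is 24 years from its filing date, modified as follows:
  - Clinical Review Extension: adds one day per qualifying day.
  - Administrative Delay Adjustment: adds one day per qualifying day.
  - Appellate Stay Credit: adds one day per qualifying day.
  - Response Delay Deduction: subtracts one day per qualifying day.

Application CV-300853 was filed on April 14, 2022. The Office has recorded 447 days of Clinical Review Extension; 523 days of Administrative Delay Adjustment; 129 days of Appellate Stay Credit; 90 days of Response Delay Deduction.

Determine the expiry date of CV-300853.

Base term: filing date + 24 years → 14 April 2046.
Clinical Review Extension: +447 days → 5 July 2047.
Administrative Delay Adjustment: +523 days → 9 December 2048.
Appellate Stay Credit: +129 days → 17 April 2049.
Response Delay Deduction: −90 days → 17 January 2049.

January 17, 2049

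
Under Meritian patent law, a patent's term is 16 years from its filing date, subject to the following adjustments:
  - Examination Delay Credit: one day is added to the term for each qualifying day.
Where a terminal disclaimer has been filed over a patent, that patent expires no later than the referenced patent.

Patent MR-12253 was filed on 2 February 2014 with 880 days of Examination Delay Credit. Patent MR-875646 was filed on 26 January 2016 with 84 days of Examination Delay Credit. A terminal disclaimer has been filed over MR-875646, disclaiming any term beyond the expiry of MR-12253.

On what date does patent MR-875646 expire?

Natural term of MR-875646:
  Base: filing + 16 years → 26 January 2032.
  Examination Delay Credit: +84 days → 19 April 2032.
Expiry of referenced patent MR-12253:
  Base: filing + 16 years → 2 February 2030.
  Examination Delay Credit: +880 days → 1 July 2032.
Terminal disclaimer: MR-875646 expires on the earlier of 19 April 2032 and 1 July 2032.

2032-04-19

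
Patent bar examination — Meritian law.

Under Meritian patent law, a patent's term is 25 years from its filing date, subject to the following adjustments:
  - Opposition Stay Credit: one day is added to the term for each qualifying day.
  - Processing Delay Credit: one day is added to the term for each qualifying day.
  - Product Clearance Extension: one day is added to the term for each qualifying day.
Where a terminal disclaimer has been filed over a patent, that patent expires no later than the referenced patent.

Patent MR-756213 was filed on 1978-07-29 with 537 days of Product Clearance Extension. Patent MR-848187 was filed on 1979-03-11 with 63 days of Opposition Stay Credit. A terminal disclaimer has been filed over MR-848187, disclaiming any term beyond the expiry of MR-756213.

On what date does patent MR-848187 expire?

Natural term of MR-848187:
  Base: filing + 25 years → 11 March 2004.
  Opposition Stay Credit: +63 days → 13 May 2004.
Expiry of referenced patent MR-756213:
  Base: filing + 25 years → 29 July 2003.
  Product Clearance Extension: +537 days → 16 January 2005.
Terminal disclaimer: MR-848187 expires on the earlier of 13 May 2004 and 16 January 2005.

2004-05-13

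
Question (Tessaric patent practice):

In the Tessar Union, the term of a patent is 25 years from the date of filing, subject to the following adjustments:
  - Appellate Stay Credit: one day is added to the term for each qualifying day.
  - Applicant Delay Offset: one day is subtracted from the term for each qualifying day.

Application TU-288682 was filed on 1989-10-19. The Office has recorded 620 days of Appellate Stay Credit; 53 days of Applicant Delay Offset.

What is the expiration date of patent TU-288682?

2016-05-08

Base term: filing date + 25 years → 19 October 2014.
Appellate Stay Credit: +620 days → 30 June 2016.
Applicant Delay Offset: −53 days → 8 May 2016.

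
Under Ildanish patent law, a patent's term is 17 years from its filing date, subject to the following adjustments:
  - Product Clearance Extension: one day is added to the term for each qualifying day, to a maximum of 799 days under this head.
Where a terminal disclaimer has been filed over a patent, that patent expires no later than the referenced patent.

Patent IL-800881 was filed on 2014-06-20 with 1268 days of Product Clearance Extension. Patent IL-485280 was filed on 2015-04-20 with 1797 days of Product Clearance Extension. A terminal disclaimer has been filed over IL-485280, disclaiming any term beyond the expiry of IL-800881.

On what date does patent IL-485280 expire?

Natural term of IL-485280:
  Base: filing + 17 years → 20 April 2032.
  Product Clearance Extension: 1797 days claimed exceeds the 799-day cap, so +799 days → 28 June 2034.
Expiry of referenced patent IL-800881:
  Base: filing + 17 years → 20 June 2031.
  Product Clearance Extension: 1268 days claimed exceeds the 799-day cap, so +799 days → 27 August 2033.
Terminal disclaimer: IL-485280 expires on the earlier of 28 June 2034 and 27 August 2033.

2033-08-27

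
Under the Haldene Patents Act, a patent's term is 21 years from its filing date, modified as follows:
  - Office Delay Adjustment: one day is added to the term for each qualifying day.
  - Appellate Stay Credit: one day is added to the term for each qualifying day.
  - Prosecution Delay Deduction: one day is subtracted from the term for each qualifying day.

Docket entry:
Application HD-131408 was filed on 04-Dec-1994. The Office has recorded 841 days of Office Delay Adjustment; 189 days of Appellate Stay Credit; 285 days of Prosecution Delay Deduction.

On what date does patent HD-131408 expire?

Base term: filing date + 21 years → 4 December 2015.
Office Delay Adjustment: +841 days → 24 March 2018.
Appellate Stay Credit: +189 days → 29 September 2018.
Prosecution Delay Deduction: −285 days → 18 December 2017.

December 18, 2017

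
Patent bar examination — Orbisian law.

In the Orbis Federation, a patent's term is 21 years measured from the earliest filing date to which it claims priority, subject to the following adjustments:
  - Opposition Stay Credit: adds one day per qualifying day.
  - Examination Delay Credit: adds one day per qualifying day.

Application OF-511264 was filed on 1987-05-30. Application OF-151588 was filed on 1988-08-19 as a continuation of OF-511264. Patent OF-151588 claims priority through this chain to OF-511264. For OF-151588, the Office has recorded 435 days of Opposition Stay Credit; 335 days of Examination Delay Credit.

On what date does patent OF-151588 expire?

2010-07-09

Earliest priority filing: 30 May 1987.
Base term: 30 May 1987 + 21 years → 30 May 2008.
Opposition Stay Credit: +435 days → 8 August 2009.
Examination Delay Credit: +335 days → 9 July 2010.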